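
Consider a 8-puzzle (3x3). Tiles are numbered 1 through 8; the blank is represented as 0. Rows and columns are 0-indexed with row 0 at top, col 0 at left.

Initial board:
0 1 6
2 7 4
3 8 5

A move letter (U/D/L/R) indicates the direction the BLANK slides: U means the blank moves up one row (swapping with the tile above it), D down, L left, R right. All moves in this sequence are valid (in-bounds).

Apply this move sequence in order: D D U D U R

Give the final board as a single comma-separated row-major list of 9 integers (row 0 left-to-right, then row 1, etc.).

After move 1 (D):
2 1 6
0 7 4
3 8 5

After move 2 (D):
2 1 6
3 7 4
0 8 5

After move 3 (U):
2 1 6
0 7 4
3 8 5

After move 4 (D):
2 1 6
3 7 4
0 8 5

After move 5 (U):
2 1 6
0 7 4
3 8 5

After move 6 (R):
2 1 6
7 0 4
3 8 5

Answer: 2, 1, 6, 7, 0, 4, 3, 8, 5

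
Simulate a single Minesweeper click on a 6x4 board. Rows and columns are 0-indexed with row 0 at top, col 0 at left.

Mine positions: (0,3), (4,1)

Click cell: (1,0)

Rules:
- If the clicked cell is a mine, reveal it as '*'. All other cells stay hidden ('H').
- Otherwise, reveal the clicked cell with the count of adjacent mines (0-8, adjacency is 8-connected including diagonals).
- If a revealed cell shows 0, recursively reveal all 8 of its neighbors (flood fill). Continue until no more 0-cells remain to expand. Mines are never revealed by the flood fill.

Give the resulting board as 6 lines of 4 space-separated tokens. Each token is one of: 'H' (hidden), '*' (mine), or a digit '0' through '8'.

0 0 1 H
0 0 1 1
0 0 0 0
1 1 1 0
H H 1 0
H H 1 0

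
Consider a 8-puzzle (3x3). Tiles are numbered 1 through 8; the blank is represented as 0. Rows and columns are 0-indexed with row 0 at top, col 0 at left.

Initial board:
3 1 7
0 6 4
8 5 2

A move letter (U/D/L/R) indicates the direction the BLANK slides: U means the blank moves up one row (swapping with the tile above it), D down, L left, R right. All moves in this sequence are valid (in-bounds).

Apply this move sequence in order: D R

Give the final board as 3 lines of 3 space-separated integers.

After move 1 (D):
3 1 7
8 6 4
0 5 2

After move 2 (R):
3 1 7
8 6 4
5 0 2

Answer: 3 1 7
8 6 4
5 0 2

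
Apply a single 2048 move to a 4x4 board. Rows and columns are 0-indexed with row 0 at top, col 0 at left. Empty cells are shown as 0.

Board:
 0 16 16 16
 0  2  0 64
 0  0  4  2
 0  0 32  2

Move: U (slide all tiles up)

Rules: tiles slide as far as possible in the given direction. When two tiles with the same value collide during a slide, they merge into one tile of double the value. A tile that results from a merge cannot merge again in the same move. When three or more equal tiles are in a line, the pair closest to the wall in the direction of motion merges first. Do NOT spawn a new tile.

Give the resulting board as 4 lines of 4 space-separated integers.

Answer:  0 16 16 16
 0  2  4 64
 0  0 32  4
 0  0  0  0

Derivation:
Slide up:
col 0: [0, 0, 0, 0] -> [0, 0, 0, 0]
col 1: [16, 2, 0, 0] -> [16, 2, 0, 0]
col 2: [16, 0, 4, 32] -> [16, 4, 32, 0]
col 3: [16, 64, 2, 2] -> [16, 64, 4, 0]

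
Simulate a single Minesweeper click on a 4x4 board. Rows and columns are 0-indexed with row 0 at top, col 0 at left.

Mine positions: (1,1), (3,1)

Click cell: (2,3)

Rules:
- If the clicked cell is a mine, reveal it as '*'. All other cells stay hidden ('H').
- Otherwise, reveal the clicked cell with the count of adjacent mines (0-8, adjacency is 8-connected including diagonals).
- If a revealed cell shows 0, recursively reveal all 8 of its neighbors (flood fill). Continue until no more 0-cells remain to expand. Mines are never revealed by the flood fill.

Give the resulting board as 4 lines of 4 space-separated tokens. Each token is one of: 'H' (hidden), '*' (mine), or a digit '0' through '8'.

H H 1 0
H H 1 0
H H 2 0
H H 1 0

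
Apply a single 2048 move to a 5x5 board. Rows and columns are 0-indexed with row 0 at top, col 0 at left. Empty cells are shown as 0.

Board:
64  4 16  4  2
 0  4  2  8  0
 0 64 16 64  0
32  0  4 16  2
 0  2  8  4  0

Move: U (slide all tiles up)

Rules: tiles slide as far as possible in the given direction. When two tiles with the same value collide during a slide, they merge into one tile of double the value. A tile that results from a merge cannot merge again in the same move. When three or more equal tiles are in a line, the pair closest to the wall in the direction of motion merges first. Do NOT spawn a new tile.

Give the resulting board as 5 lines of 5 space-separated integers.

Answer: 64  8 16  4  4
32 64  2  8  0
 0  2 16 64  0
 0  0  4 16  0
 0  0  8  4  0

Derivation:
Slide up:
col 0: [64, 0, 0, 32, 0] -> [64, 32, 0, 0, 0]
col 1: [4, 4, 64, 0, 2] -> [8, 64, 2, 0, 0]
col 2: [16, 2, 16, 4, 8] -> [16, 2, 16, 4, 8]
col 3: [4, 8, 64, 16, 4] -> [4, 8, 64, 16, 4]
col 4: [2, 0, 0, 2, 0] -> [4, 0, 0, 0, 0]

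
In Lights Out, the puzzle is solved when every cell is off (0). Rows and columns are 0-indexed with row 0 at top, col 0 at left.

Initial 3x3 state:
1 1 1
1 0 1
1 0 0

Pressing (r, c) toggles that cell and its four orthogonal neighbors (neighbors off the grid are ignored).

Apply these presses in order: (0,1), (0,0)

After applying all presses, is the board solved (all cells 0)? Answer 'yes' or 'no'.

Answer: no

Derivation:
After press 1 at (0,1):
0 0 0
1 1 1
1 0 0

After press 2 at (0,0):
1 1 0
0 1 1
1 0 0

Lights still on: 5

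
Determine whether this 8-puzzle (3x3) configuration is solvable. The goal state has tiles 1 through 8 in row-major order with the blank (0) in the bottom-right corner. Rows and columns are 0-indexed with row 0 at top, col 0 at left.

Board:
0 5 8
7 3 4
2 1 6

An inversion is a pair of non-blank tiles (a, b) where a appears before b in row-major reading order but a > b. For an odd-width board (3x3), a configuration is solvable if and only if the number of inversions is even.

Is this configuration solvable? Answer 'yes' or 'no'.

Answer: yes

Derivation:
Inversions (pairs i<j in row-major order where tile[i] > tile[j] > 0): 20
20 is even, so the puzzle is solvable.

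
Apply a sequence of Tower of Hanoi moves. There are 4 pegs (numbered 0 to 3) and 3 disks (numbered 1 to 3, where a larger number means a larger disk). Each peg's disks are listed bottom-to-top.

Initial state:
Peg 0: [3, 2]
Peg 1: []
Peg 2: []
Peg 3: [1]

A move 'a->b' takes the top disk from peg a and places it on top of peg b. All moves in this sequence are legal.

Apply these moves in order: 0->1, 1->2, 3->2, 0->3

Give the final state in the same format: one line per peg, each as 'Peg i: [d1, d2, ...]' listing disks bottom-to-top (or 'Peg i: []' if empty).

After move 1 (0->1):
Peg 0: [3]
Peg 1: [2]
Peg 2: []
Peg 3: [1]

After move 2 (1->2):
Peg 0: [3]
Peg 1: []
Peg 2: [2]
Peg 3: [1]

After move 3 (3->2):
Peg 0: [3]
Peg 1: []
Peg 2: [2, 1]
Peg 3: []

After move 4 (0->3):
Peg 0: []
Peg 1: []
Peg 2: [2, 1]
Peg 3: [3]

Answer: Peg 0: []
Peg 1: []
Peg 2: [2, 1]
Peg 3: [3]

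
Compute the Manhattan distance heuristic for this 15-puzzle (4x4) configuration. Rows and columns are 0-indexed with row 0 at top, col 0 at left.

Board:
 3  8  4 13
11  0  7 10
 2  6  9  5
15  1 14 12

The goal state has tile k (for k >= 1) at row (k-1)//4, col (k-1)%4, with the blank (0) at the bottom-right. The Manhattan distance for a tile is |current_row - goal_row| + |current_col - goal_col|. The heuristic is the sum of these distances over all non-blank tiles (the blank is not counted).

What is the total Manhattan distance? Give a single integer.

Answer: 36

Derivation:
Tile 3: at (0,0), goal (0,2), distance |0-0|+|0-2| = 2
Tile 8: at (0,1), goal (1,3), distance |0-1|+|1-3| = 3
Tile 4: at (0,2), goal (0,3), distance |0-0|+|2-3| = 1
Tile 13: at (0,3), goal (3,0), distance |0-3|+|3-0| = 6
Tile 11: at (1,0), goal (2,2), distance |1-2|+|0-2| = 3
Tile 7: at (1,2), goal (1,2), distance |1-1|+|2-2| = 0
Tile 10: at (1,3), goal (2,1), distance |1-2|+|3-1| = 3
Tile 2: at (2,0), goal (0,1), distance |2-0|+|0-1| = 3
Tile 6: at (2,1), goal (1,1), distance |2-1|+|1-1| = 1
Tile 9: at (2,2), goal (2,0), distance |2-2|+|2-0| = 2
Tile 5: at (2,3), goal (1,0), distance |2-1|+|3-0| = 4
Tile 15: at (3,0), goal (3,2), distance |3-3|+|0-2| = 2
Tile 1: at (3,1), goal (0,0), distance |3-0|+|1-0| = 4
Tile 14: at (3,2), goal (3,1), distance |3-3|+|2-1| = 1
Tile 12: at (3,3), goal (2,3), distance |3-2|+|3-3| = 1
Sum: 2 + 3 + 1 + 6 + 3 + 0 + 3 + 3 + 1 + 2 + 4 + 2 + 4 + 1 + 1 = 36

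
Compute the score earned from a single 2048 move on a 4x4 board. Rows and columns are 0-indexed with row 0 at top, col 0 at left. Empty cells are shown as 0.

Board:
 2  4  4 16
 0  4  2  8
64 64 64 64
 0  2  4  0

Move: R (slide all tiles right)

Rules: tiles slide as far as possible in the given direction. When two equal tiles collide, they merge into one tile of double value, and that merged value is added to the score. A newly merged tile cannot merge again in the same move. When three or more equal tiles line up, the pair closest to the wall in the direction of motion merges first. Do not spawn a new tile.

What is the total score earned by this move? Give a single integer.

Answer: 264

Derivation:
Slide right:
row 0: [2, 4, 4, 16] -> [0, 2, 8, 16]  score +8 (running 8)
row 1: [0, 4, 2, 8] -> [0, 4, 2, 8]  score +0 (running 8)
row 2: [64, 64, 64, 64] -> [0, 0, 128, 128]  score +256 (running 264)
row 3: [0, 2, 4, 0] -> [0, 0, 2, 4]  score +0 (running 264)
Board after move:
  0   2   8  16
  0   4   2   8
  0   0 128 128
  0   0   2   4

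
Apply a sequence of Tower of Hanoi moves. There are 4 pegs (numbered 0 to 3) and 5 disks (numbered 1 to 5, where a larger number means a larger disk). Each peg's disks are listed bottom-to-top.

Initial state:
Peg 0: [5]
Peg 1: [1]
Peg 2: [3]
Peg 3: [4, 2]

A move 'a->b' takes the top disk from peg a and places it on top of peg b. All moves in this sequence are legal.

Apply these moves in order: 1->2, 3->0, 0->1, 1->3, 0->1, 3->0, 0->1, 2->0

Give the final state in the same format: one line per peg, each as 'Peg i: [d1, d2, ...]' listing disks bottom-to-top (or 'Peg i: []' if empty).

After move 1 (1->2):
Peg 0: [5]
Peg 1: []
Peg 2: [3, 1]
Peg 3: [4, 2]

After move 2 (3->0):
Peg 0: [5, 2]
Peg 1: []
Peg 2: [3, 1]
Peg 3: [4]

After move 3 (0->1):
Peg 0: [5]
Peg 1: [2]
Peg 2: [3, 1]
Peg 3: [4]

After move 4 (1->3):
Peg 0: [5]
Peg 1: []
Peg 2: [3, 1]
Peg 3: [4, 2]

After move 5 (0->1):
Peg 0: []
Peg 1: [5]
Peg 2: [3, 1]
Peg 3: [4, 2]

After move 6 (3->0):
Peg 0: [2]
Peg 1: [5]
Peg 2: [3, 1]
Peg 3: [4]

After move 7 (0->1):
Peg 0: []
Peg 1: [5, 2]
Peg 2: [3, 1]
Peg 3: [4]

After move 8 (2->0):
Peg 0: [1]
Peg 1: [5, 2]
Peg 2: [3]
Peg 3: [4]

Answer: Peg 0: [1]
Peg 1: [5, 2]
Peg 2: [3]
Peg 3: [4]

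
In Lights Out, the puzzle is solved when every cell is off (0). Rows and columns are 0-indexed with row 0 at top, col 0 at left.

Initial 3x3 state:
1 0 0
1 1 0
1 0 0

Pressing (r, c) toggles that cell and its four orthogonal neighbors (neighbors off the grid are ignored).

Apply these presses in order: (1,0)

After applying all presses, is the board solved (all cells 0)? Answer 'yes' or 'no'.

After press 1 at (1,0):
0 0 0
0 0 0
0 0 0

Lights still on: 0

Answer: yes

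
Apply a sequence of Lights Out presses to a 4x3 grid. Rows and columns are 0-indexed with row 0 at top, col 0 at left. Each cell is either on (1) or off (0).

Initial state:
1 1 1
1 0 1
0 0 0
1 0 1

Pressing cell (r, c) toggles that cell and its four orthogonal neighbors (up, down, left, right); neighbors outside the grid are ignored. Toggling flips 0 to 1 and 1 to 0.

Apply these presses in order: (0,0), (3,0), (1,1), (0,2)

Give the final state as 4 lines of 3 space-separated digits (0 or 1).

After press 1 at (0,0):
0 0 1
0 0 1
0 0 0
1 0 1

After press 2 at (3,0):
0 0 1
0 0 1
1 0 0
0 1 1

After press 3 at (1,1):
0 1 1
1 1 0
1 1 0
0 1 1

After press 4 at (0,2):
0 0 0
1 1 1
1 1 0
0 1 1

Answer: 0 0 0
1 1 1
1 1 0
0 1 1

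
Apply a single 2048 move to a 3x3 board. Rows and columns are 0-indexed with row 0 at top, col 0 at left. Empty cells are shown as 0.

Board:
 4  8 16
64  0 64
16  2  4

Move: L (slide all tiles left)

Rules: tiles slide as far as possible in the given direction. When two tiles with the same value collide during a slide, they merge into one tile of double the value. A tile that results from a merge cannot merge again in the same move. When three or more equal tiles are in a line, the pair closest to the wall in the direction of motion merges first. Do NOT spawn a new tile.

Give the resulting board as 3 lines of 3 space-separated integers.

Answer:   4   8  16
128   0   0
 16   2   4

Derivation:
Slide left:
row 0: [4, 8, 16] -> [4, 8, 16]
row 1: [64, 0, 64] -> [128, 0, 0]
row 2: [16, 2, 4] -> [16, 2, 4]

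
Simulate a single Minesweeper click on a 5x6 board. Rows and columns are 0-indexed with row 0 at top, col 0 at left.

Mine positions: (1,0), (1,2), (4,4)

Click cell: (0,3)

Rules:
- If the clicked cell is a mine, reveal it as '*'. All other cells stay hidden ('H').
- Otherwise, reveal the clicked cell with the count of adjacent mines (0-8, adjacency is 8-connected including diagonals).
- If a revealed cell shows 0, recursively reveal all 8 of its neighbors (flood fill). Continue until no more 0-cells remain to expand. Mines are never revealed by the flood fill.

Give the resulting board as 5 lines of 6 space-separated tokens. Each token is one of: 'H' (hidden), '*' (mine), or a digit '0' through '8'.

H H H 1 H H
H H H H H H
H H H H H H
H H H H H H
H H H H H H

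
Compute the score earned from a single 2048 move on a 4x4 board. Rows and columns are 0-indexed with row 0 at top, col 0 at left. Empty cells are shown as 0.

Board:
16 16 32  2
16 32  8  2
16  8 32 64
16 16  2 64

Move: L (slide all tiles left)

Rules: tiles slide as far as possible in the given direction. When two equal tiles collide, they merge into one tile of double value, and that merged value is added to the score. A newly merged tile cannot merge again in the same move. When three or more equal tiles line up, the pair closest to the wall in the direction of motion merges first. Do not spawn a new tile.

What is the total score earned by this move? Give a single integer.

Answer: 64

Derivation:
Slide left:
row 0: [16, 16, 32, 2] -> [32, 32, 2, 0]  score +32 (running 32)
row 1: [16, 32, 8, 2] -> [16, 32, 8, 2]  score +0 (running 32)
row 2: [16, 8, 32, 64] -> [16, 8, 32, 64]  score +0 (running 32)
row 3: [16, 16, 2, 64] -> [32, 2, 64, 0]  score +32 (running 64)
Board after move:
32 32  2  0
16 32  8  2
16  8 32 64
32  2 64  0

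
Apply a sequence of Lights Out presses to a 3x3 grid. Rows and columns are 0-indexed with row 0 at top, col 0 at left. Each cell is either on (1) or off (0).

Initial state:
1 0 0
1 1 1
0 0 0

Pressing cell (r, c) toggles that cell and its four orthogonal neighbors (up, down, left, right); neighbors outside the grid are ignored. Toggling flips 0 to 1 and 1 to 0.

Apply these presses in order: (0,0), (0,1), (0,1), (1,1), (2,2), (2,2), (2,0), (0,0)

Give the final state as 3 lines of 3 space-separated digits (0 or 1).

After press 1 at (0,0):
0 1 0
0 1 1
0 0 0

After press 2 at (0,1):
1 0 1
0 0 1
0 0 0

After press 3 at (0,1):
0 1 0
0 1 1
0 0 0

After press 4 at (1,1):
0 0 0
1 0 0
0 1 0

After press 5 at (2,2):
0 0 0
1 0 1
0 0 1

After press 6 at (2,2):
0 0 0
1 0 0
0 1 0

After press 7 at (2,0):
0 0 0
0 0 0
1 0 0

After press 8 at (0,0):
1 1 0
1 0 0
1 0 0

Answer: 1 1 0
1 0 0
1 0 0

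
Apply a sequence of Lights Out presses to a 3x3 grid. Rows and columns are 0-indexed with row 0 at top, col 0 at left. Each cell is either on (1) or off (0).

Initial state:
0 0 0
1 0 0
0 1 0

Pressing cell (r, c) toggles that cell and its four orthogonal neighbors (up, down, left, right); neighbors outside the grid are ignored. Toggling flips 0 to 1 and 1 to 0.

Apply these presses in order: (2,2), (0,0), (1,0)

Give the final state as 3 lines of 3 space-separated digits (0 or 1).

Answer: 0 1 0
1 1 1
1 0 1

Derivation:
After press 1 at (2,2):
0 0 0
1 0 1
0 0 1

After press 2 at (0,0):
1 1 0
0 0 1
0 0 1

After press 3 at (1,0):
0 1 0
1 1 1
1 0 1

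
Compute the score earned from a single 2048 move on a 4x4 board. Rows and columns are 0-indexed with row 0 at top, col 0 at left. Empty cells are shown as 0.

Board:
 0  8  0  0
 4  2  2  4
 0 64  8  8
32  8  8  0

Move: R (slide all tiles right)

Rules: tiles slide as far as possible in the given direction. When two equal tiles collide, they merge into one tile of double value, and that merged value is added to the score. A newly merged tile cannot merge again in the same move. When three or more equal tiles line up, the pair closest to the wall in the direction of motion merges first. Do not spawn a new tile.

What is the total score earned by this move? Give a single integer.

Slide right:
row 0: [0, 8, 0, 0] -> [0, 0, 0, 8]  score +0 (running 0)
row 1: [4, 2, 2, 4] -> [0, 4, 4, 4]  score +4 (running 4)
row 2: [0, 64, 8, 8] -> [0, 0, 64, 16]  score +16 (running 20)
row 3: [32, 8, 8, 0] -> [0, 0, 32, 16]  score +16 (running 36)
Board after move:
 0  0  0  8
 0  4  4  4
 0  0 64 16
 0  0 32 16

Answer: 36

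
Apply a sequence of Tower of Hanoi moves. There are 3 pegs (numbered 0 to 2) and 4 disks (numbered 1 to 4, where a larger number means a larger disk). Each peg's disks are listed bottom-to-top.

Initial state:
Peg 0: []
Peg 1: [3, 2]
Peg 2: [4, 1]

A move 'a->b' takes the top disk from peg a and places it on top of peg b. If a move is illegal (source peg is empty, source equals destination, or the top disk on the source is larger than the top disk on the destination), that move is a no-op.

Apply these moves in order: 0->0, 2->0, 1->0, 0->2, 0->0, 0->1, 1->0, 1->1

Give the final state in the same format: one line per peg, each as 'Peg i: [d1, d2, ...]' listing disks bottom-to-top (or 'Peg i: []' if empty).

Answer: Peg 0: [2]
Peg 1: [3]
Peg 2: [4, 1]

Derivation:
After move 1 (0->0):
Peg 0: []
Peg 1: [3, 2]
Peg 2: [4, 1]

After move 2 (2->0):
Peg 0: [1]
Peg 1: [3, 2]
Peg 2: [4]

After move 3 (1->0):
Peg 0: [1]
Peg 1: [3, 2]
Peg 2: [4]

After move 4 (0->2):
Peg 0: []
Peg 1: [3, 2]
Peg 2: [4, 1]

After move 5 (0->0):
Peg 0: []
Peg 1: [3, 2]
Peg 2: [4, 1]

After move 6 (0->1):
Peg 0: []
Peg 1: [3, 2]
Peg 2: [4, 1]

After move 7 (1->0):
Peg 0: [2]
Peg 1: [3]
Peg 2: [4, 1]

After move 8 (1->1):
Peg 0: [2]
Peg 1: [3]
Peg 2: [4, 1]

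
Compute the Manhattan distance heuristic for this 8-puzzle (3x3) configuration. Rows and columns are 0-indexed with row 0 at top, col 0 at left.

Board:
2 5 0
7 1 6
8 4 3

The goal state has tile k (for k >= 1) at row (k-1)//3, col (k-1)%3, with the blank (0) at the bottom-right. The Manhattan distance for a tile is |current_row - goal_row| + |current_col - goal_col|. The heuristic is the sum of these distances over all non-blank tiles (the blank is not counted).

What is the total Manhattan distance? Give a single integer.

Tile 2: at (0,0), goal (0,1), distance |0-0|+|0-1| = 1
Tile 5: at (0,1), goal (1,1), distance |0-1|+|1-1| = 1
Tile 7: at (1,0), goal (2,0), distance |1-2|+|0-0| = 1
Tile 1: at (1,1), goal (0,0), distance |1-0|+|1-0| = 2
Tile 6: at (1,2), goal (1,2), distance |1-1|+|2-2| = 0
Tile 8: at (2,0), goal (2,1), distance |2-2|+|0-1| = 1
Tile 4: at (2,1), goal (1,0), distance |2-1|+|1-0| = 2
Tile 3: at (2,2), goal (0,2), distance |2-0|+|2-2| = 2
Sum: 1 + 1 + 1 + 2 + 0 + 1 + 2 + 2 = 10

Answer: 10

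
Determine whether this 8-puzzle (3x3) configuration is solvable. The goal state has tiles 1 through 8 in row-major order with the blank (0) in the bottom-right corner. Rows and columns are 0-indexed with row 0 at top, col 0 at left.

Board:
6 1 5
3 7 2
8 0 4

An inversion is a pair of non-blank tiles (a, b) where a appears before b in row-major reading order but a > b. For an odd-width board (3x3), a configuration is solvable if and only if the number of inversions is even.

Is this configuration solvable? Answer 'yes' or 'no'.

Answer: yes

Derivation:
Inversions (pairs i<j in row-major order where tile[i] > tile[j] > 0): 12
12 is even, so the puzzle is solvable.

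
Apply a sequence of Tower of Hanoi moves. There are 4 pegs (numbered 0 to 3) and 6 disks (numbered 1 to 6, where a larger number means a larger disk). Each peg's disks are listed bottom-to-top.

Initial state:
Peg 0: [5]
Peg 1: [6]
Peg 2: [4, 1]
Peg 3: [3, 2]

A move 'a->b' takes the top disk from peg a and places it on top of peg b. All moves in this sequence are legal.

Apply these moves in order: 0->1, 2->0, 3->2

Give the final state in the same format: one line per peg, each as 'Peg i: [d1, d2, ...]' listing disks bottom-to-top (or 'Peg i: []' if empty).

Answer: Peg 0: [1]
Peg 1: [6, 5]
Peg 2: [4, 2]
Peg 3: [3]

Derivation:
After move 1 (0->1):
Peg 0: []
Peg 1: [6, 5]
Peg 2: [4, 1]
Peg 3: [3, 2]

After move 2 (2->0):
Peg 0: [1]
Peg 1: [6, 5]
Peg 2: [4]
Peg 3: [3, 2]

After move 3 (3->2):
Peg 0: [1]
Peg 1: [6, 5]
Peg 2: [4, 2]
Peg 3: [3]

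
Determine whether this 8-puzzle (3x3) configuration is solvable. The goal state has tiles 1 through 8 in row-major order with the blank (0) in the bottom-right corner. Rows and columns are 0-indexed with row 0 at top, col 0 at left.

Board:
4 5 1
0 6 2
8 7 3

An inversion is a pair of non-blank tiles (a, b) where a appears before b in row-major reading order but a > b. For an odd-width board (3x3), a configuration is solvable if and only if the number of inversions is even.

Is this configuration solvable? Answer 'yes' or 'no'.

Answer: no

Derivation:
Inversions (pairs i<j in row-major order where tile[i] > tile[j] > 0): 11
11 is odd, so the puzzle is not solvable.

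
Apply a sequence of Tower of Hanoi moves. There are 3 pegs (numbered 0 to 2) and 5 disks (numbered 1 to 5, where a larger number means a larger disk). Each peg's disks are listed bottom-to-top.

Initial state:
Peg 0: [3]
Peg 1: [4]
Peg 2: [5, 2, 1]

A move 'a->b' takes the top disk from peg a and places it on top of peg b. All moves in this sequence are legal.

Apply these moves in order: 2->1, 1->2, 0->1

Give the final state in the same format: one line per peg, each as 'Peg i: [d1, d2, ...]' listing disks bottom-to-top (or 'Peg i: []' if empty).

Answer: Peg 0: []
Peg 1: [4, 3]
Peg 2: [5, 2, 1]

Derivation:
After move 1 (2->1):
Peg 0: [3]
Peg 1: [4, 1]
Peg 2: [5, 2]

After move 2 (1->2):
Peg 0: [3]
Peg 1: [4]
Peg 2: [5, 2, 1]

After move 3 (0->1):
Peg 0: []
Peg 1: [4, 3]
Peg 2: [5, 2, 1]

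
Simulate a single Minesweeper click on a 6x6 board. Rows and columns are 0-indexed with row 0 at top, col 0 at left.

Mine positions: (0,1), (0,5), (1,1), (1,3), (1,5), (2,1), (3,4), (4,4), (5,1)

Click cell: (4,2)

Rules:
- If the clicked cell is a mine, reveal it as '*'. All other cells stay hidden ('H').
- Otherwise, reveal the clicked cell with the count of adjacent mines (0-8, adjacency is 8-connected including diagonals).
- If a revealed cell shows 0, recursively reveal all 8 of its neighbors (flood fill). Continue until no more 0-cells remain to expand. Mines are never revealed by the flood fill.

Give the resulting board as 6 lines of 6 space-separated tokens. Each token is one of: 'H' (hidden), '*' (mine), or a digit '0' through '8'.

H H H H H H
H H H H H H
H H H H H H
H H H H H H
H H 1 H H H
H H H H H H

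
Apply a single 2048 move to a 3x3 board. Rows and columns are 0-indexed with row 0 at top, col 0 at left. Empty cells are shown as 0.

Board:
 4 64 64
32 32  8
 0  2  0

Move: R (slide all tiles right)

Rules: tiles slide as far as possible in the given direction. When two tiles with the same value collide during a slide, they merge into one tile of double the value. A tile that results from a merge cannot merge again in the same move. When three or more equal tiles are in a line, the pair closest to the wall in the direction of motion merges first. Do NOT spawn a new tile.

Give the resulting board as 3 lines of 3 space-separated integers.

Answer:   0   4 128
  0  64   8
  0   0   2

Derivation:
Slide right:
row 0: [4, 64, 64] -> [0, 4, 128]
row 1: [32, 32, 8] -> [0, 64, 8]
row 2: [0, 2, 0] -> [0, 0, 2]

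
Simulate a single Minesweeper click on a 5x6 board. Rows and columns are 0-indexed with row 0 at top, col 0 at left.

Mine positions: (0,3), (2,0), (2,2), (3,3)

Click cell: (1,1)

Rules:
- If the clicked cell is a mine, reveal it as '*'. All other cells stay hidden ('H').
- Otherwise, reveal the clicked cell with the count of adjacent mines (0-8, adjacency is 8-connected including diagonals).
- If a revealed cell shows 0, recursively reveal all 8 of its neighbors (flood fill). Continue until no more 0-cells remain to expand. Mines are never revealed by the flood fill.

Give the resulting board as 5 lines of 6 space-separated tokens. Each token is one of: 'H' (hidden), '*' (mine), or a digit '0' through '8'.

H H H H H H
H 2 H H H H
H H H H H H
H H H H H H
H H H H H H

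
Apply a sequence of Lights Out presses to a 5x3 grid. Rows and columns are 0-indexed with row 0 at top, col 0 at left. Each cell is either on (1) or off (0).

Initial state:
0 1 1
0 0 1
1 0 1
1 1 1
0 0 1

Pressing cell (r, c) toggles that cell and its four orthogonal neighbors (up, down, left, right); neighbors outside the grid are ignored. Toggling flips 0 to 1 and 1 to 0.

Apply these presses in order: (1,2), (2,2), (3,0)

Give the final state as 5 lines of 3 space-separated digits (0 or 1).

After press 1 at (1,2):
0 1 0
0 1 0
1 0 0
1 1 1
0 0 1

After press 2 at (2,2):
0 1 0
0 1 1
1 1 1
1 1 0
0 0 1

After press 3 at (3,0):
0 1 0
0 1 1
0 1 1
0 0 0
1 0 1

Answer: 0 1 0
0 1 1
0 1 1
0 0 0
1 0 1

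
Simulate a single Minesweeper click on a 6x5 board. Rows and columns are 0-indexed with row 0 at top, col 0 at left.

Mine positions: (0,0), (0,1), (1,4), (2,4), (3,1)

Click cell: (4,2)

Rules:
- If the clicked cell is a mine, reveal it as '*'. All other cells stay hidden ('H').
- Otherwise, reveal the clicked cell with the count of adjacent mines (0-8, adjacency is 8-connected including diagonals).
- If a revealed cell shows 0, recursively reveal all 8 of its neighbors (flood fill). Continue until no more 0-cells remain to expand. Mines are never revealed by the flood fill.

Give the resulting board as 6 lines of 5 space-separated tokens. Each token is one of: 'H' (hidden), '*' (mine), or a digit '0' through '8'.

H H H H H
H H H H H
H H H H H
H H H H H
H H 1 H H
H H H H H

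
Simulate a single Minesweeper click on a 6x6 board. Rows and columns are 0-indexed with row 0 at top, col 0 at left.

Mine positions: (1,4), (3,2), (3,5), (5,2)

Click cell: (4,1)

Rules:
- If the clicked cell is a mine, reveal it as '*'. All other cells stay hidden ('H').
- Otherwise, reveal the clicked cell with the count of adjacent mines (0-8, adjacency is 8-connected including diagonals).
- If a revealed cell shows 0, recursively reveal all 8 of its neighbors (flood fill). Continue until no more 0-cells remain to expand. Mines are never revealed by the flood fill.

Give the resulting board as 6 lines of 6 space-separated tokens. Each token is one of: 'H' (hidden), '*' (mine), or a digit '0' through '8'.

H H H H H H
H H H H H H
H H H H H H
H H H H H H
H 2 H H H H
H H H H H H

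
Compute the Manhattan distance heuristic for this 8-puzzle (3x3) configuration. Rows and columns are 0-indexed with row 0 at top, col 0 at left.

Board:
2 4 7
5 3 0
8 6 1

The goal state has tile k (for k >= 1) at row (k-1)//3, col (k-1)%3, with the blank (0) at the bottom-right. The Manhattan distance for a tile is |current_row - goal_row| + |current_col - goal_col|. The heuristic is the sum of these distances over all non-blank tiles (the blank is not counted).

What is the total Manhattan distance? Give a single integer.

Answer: 17

Derivation:
Tile 2: (0,0)->(0,1) = 1
Tile 4: (0,1)->(1,0) = 2
Tile 7: (0,2)->(2,0) = 4
Tile 5: (1,0)->(1,1) = 1
Tile 3: (1,1)->(0,2) = 2
Tile 8: (2,0)->(2,1) = 1
Tile 6: (2,1)->(1,2) = 2
Tile 1: (2,2)->(0,0) = 4
Sum: 1 + 2 + 4 + 1 + 2 + 1 + 2 + 4 = 17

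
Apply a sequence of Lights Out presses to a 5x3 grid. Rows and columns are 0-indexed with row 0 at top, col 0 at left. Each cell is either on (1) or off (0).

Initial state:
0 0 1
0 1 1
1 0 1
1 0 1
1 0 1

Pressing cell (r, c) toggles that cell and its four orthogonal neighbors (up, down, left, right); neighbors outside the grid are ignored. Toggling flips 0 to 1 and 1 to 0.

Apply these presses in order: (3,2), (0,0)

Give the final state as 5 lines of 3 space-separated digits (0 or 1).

Answer: 1 1 1
1 1 1
1 0 0
1 1 0
1 0 0

Derivation:
After press 1 at (3,2):
0 0 1
0 1 1
1 0 0
1 1 0
1 0 0

After press 2 at (0,0):
1 1 1
1 1 1
1 0 0
1 1 0
1 0 0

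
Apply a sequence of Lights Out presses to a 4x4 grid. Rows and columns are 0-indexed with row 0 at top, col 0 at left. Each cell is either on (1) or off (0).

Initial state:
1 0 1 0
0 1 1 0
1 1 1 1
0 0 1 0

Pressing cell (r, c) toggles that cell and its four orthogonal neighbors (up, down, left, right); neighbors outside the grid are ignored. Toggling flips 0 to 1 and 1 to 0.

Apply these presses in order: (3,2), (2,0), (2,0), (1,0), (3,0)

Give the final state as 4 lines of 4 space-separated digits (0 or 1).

Answer: 0 0 1 0
1 0 1 0
1 1 0 1
1 0 0 1

Derivation:
After press 1 at (3,2):
1 0 1 0
0 1 1 0
1 1 0 1
0 1 0 1

After press 2 at (2,0):
1 0 1 0
1 1 1 0
0 0 0 1
1 1 0 1

After press 3 at (2,0):
1 0 1 0
0 1 1 0
1 1 0 1
0 1 0 1

After press 4 at (1,0):
0 0 1 0
1 0 1 0
0 1 0 1
0 1 0 1

After press 5 at (3,0):
0 0 1 0
1 0 1 0
1 1 0 1
1 0 0 1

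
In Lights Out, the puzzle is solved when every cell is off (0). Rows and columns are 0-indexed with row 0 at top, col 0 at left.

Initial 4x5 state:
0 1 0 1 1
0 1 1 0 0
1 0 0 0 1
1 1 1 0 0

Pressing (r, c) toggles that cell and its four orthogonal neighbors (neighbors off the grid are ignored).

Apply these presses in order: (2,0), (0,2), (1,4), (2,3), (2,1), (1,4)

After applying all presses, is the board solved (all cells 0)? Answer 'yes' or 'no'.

Answer: no

Derivation:
After press 1 at (2,0):
0 1 0 1 1
1 1 1 0 0
0 1 0 0 1
0 1 1 0 0

After press 2 at (0,2):
0 0 1 0 1
1 1 0 0 0
0 1 0 0 1
0 1 1 0 0

After press 3 at (1,4):
0 0 1 0 0
1 1 0 1 1
0 1 0 0 0
0 1 1 0 0

After press 4 at (2,3):
0 0 1 0 0
1 1 0 0 1
0 1 1 1 1
0 1 1 1 0

After press 5 at (2,1):
0 0 1 0 0
1 0 0 0 1
1 0 0 1 1
0 0 1 1 0

After press 6 at (1,4):
0 0 1 0 1
1 0 0 1 0
1 0 0 1 0
0 0 1 1 0

Lights still on: 8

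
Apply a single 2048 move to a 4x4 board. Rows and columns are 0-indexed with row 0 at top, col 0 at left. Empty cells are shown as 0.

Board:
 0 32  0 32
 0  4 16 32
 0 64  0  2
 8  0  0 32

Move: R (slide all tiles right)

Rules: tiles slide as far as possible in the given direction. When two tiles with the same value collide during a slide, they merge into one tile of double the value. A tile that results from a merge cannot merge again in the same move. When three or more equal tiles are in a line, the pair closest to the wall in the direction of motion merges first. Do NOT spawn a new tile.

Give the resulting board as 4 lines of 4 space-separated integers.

Slide right:
row 0: [0, 32, 0, 32] -> [0, 0, 0, 64]
row 1: [0, 4, 16, 32] -> [0, 4, 16, 32]
row 2: [0, 64, 0, 2] -> [0, 0, 64, 2]
row 3: [8, 0, 0, 32] -> [0, 0, 8, 32]

Answer:  0  0  0 64
 0  4 16 32
 0  0 64  2
 0  0  8 32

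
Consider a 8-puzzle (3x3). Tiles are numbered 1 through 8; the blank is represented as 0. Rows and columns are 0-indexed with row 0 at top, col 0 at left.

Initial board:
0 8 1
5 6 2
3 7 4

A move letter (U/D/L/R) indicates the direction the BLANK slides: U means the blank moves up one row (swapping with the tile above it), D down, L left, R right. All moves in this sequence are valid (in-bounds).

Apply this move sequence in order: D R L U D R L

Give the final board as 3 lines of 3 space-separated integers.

After move 1 (D):
5 8 1
0 6 2
3 7 4

After move 2 (R):
5 8 1
6 0 2
3 7 4

After move 3 (L):
5 8 1
0 6 2
3 7 4

After move 4 (U):
0 8 1
5 6 2
3 7 4

After move 5 (D):
5 8 1
0 6 2
3 7 4

After move 6 (R):
5 8 1
6 0 2
3 7 4

After move 7 (L):
5 8 1
0 6 2
3 7 4

Answer: 5 8 1
0 6 2
3 7 4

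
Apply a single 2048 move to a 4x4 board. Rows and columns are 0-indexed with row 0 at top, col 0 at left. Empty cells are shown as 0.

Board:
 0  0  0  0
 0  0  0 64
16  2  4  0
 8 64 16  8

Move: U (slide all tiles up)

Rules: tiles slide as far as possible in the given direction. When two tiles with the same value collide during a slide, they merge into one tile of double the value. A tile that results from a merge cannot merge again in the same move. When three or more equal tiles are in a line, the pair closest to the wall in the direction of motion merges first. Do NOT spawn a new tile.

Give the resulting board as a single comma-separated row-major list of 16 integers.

Answer: 16, 2, 4, 64, 8, 64, 16, 8, 0, 0, 0, 0, 0, 0, 0, 0

Derivation:
Slide up:
col 0: [0, 0, 16, 8] -> [16, 8, 0, 0]
col 1: [0, 0, 2, 64] -> [2, 64, 0, 0]
col 2: [0, 0, 4, 16] -> [4, 16, 0, 0]
col 3: [0, 64, 0, 8] -> [64, 8, 0, 0]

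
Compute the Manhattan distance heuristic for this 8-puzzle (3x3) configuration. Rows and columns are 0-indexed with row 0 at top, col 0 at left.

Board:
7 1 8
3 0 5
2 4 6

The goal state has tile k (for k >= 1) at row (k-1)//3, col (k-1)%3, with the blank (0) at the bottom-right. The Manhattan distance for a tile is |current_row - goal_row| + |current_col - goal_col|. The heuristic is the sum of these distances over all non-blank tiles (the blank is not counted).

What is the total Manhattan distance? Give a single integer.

Tile 7: at (0,0), goal (2,0), distance |0-2|+|0-0| = 2
Tile 1: at (0,1), goal (0,0), distance |0-0|+|1-0| = 1
Tile 8: at (0,2), goal (2,1), distance |0-2|+|2-1| = 3
Tile 3: at (1,0), goal (0,2), distance |1-0|+|0-2| = 3
Tile 5: at (1,2), goal (1,1), distance |1-1|+|2-1| = 1
Tile 2: at (2,0), goal (0,1), distance |2-0|+|0-1| = 3
Tile 4: at (2,1), goal (1,0), distance |2-1|+|1-0| = 2
Tile 6: at (2,2), goal (1,2), distance |2-1|+|2-2| = 1
Sum: 2 + 1 + 3 + 3 + 1 + 3 + 2 + 1 = 16

Answer: 16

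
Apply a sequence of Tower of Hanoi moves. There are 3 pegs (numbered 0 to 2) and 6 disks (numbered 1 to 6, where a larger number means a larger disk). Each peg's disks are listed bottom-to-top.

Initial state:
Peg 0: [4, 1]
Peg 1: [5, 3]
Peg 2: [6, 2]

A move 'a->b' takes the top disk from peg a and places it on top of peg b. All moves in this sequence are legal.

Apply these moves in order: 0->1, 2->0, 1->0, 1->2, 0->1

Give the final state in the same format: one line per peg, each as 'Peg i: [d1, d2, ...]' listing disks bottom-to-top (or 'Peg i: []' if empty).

Answer: Peg 0: [4, 2]
Peg 1: [5, 1]
Peg 2: [6, 3]

Derivation:
After move 1 (0->1):
Peg 0: [4]
Peg 1: [5, 3, 1]
Peg 2: [6, 2]

After move 2 (2->0):
Peg 0: [4, 2]
Peg 1: [5, 3, 1]
Peg 2: [6]

After move 3 (1->0):
Peg 0: [4, 2, 1]
Peg 1: [5, 3]
Peg 2: [6]

After move 4 (1->2):
Peg 0: [4, 2, 1]
Peg 1: [5]
Peg 2: [6, 3]

After move 5 (0->1):
Peg 0: [4, 2]
Peg 1: [5, 1]
Peg 2: [6, 3]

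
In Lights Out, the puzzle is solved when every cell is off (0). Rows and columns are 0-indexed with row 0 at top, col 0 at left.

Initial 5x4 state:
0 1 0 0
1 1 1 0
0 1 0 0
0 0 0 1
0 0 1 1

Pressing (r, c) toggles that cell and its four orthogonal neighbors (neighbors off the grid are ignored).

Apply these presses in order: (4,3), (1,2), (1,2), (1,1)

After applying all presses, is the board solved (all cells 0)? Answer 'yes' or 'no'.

After press 1 at (4,3):
0 1 0 0
1 1 1 0
0 1 0 0
0 0 0 0
0 0 0 0

After press 2 at (1,2):
0 1 1 0
1 0 0 1
0 1 1 0
0 0 0 0
0 0 0 0

After press 3 at (1,2):
0 1 0 0
1 1 1 0
0 1 0 0
0 0 0 0
0 0 0 0

After press 4 at (1,1):
0 0 0 0
0 0 0 0
0 0 0 0
0 0 0 0
0 0 0 0

Lights still on: 0

Answer: yes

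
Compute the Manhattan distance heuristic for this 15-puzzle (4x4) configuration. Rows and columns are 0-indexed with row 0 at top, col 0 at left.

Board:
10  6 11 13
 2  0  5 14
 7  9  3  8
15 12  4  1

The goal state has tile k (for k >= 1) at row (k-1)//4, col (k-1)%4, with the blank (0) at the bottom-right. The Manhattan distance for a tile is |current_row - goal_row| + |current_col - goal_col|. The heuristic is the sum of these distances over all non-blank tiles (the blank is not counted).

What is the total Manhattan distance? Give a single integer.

Answer: 42

Derivation:
Tile 10: at (0,0), goal (2,1), distance |0-2|+|0-1| = 3
Tile 6: at (0,1), goal (1,1), distance |0-1|+|1-1| = 1
Tile 11: at (0,2), goal (2,2), distance |0-2|+|2-2| = 2
Tile 13: at (0,3), goal (3,0), distance |0-3|+|3-0| = 6
Tile 2: at (1,0), goal (0,1), distance |1-0|+|0-1| = 2
Tile 5: at (1,2), goal (1,0), distance |1-1|+|2-0| = 2
Tile 14: at (1,3), goal (3,1), distance |1-3|+|3-1| = 4
Tile 7: at (2,0), goal (1,2), distance |2-1|+|0-2| = 3
Tile 9: at (2,1), goal (2,0), distance |2-2|+|1-0| = 1
Tile 3: at (2,2), goal (0,2), distance |2-0|+|2-2| = 2
Tile 8: at (2,3), goal (1,3), distance |2-1|+|3-3| = 1
Tile 15: at (3,0), goal (3,2), distance |3-3|+|0-2| = 2
Tile 12: at (3,1), goal (2,3), distance |3-2|+|1-3| = 3
Tile 4: at (3,2), goal (0,3), distance |3-0|+|2-3| = 4
Tile 1: at (3,3), goal (0,0), distance |3-0|+|3-0| = 6
Sum: 3 + 1 + 2 + 6 + 2 + 2 + 4 + 3 + 1 + 2 + 1 + 2 + 3 + 4 + 6 = 42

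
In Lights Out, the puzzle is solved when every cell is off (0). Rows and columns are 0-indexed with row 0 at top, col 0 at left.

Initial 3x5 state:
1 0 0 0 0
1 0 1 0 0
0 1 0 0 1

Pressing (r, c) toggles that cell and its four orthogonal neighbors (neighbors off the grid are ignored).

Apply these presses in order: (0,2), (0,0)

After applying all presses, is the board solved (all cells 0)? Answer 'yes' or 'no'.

Answer: no

Derivation:
After press 1 at (0,2):
1 1 1 1 0
1 0 0 0 0
0 1 0 0 1

After press 2 at (0,0):
0 0 1 1 0
0 0 0 0 0
0 1 0 0 1

Lights still on: 4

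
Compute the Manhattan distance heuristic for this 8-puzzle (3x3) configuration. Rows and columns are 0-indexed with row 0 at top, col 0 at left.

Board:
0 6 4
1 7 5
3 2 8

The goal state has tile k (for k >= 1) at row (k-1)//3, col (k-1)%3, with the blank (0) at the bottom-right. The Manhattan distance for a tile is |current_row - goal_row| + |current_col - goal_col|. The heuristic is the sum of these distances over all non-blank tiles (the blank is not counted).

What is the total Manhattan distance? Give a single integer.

Tile 6: (0,1)->(1,2) = 2
Tile 4: (0,2)->(1,0) = 3
Tile 1: (1,0)->(0,0) = 1
Tile 7: (1,1)->(2,0) = 2
Tile 5: (1,2)->(1,1) = 1
Tile 3: (2,0)->(0,2) = 4
Tile 2: (2,1)->(0,1) = 2
Tile 8: (2,2)->(2,1) = 1
Sum: 2 + 3 + 1 + 2 + 1 + 4 + 2 + 1 = 16

Answer: 16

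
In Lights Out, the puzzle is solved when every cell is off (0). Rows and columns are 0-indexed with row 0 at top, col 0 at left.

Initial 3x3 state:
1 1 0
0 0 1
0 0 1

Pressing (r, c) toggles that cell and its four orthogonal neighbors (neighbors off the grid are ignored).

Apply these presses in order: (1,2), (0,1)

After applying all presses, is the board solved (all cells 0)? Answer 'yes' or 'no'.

After press 1 at (1,2):
1 1 1
0 1 0
0 0 0

After press 2 at (0,1):
0 0 0
0 0 0
0 0 0

Lights still on: 0

Answer: yes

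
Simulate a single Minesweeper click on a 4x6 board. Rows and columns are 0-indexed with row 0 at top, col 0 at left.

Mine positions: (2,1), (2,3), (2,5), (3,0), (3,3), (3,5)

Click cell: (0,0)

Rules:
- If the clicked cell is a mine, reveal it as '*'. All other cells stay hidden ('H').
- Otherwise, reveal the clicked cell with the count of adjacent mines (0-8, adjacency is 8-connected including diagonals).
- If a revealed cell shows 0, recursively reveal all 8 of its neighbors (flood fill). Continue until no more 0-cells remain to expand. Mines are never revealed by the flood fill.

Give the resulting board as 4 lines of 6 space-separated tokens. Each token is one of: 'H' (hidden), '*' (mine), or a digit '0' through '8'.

0 0 0 0 0 0
1 1 2 1 2 1
H H H H H H
H H H H H H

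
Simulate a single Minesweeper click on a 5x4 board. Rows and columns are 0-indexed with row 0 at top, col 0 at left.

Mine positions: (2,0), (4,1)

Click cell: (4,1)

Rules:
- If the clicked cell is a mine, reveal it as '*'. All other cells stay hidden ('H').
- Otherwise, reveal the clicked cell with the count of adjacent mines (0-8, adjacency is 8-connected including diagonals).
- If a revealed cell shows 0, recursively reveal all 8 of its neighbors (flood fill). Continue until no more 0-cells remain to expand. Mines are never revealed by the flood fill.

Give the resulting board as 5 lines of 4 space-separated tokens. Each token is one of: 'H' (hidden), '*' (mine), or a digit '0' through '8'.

H H H H
H H H H
H H H H
H H H H
H * H H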